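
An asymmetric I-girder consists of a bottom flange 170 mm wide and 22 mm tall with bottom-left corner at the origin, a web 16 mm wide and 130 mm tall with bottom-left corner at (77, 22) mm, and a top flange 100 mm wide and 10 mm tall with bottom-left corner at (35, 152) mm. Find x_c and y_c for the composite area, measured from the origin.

Part | A | x̄ᵢ | ȳᵢ | A·x̄ᵢ | A·ȳᵢ
bottom flange | 3740.00 | 85.00 | 11.00 | 317900.00 | 41140.00
web | 2080.00 | 85.00 | 87.00 | 176800.00 | 180960.00
top flange | 1000.00 | 85.00 | 157.00 | 85000.00 | 157000.00
Σ | 6820.00 |  |  | 579700.00 | 379100.00
x_c = 579700.00 / 6820.00 = 85.00 mm
y_c = 379100.00 / 6820.00 = 55.59 mm

x_c = 85.00 mm, y_c = 55.59 mm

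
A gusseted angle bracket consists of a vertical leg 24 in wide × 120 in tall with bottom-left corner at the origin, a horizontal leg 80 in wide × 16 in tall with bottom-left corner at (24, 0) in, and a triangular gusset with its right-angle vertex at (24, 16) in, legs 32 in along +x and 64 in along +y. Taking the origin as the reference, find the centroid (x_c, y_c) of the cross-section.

Part | A | x̄ᵢ | ȳᵢ | A·x̄ᵢ | A·ȳᵢ
vertical leg | 2880.00 | 12.00 | 60.00 | 34560.00 | 172800.00
horizontal leg | 1280.00 | 64.00 | 8.00 | 81920.00 | 10240.00
gusset | 1024.00 | 34.67 | 37.33 | 35498.67 | 38229.33
Σ | 5184.00 |  |  | 151978.67 | 221269.33
x_c = 151978.67 / 5184.00 = 29.32 in
y_c = 221269.33 / 5184.00 = 42.68 in

x_c = 29.32 in, y_c = 42.68 in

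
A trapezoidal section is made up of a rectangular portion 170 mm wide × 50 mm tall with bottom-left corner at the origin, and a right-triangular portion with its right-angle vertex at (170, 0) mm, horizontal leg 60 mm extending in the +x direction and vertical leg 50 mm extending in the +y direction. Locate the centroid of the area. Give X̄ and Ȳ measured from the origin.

X̄ = 100.75 mm, Ȳ = 23.75 mm

Part | A | x̄ᵢ | ȳᵢ | A·x̄ᵢ | A·ȳᵢ
rectangular portion | 8500.00 | 85.00 | 25.00 | 722500.00 | 212500.00
triangular portion | 1500.00 | 190.00 | 16.67 | 285000.00 | 25000.00
Σ | 10000.00 |  |  | 1007500.00 | 237500.00
X̄ = 1007500.00 / 10000.00 = 100.75 mm
Ȳ = 237500.00 / 10000.00 = 23.75 mm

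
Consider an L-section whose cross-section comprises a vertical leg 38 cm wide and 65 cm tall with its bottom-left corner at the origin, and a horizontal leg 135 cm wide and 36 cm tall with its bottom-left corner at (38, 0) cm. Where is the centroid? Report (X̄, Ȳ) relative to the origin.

X̄ = 76.35 cm, Ȳ = 22.89 cm

vertical leg: A = 38 × 65 = 2470.00, centroid at (19.00, 32.50).
horizontal leg: A = 135 × 36 = 4860.00, centroid at (105.50, 18.00).
ΣA = 7330.00 cm²
ΣAX̄ = (2470.00)(19.00) + (4860.00)(105.50) = 559660.00 cm³
ΣAȲ = (2470.00)(32.50) + (4860.00)(18.00) = 167755.00 cm³
X̄ = 559660.00 / 7330.00 = 76.35 cm
Ȳ = 167755.00 / 7330.00 = 22.89 cm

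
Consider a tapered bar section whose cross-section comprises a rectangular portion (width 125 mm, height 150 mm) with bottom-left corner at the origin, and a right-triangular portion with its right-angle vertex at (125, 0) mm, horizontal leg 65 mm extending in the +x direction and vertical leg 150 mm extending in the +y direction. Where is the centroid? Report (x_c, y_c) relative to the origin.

x_c = 79.87 mm, y_c = 69.84 mm

rectangular portion: A = 125 × 150 = 18750.00, centroid at (62.50, 75.00).
triangular portion: A = ½·65·150 = 4875.00, centroid at (146.67, 50.00).
ΣA = 23625.00 mm², ΣAx_c = 1886875.00 mm³, ΣAy_c = 1650000.00 mm³.
x_c = 1886875.00/23625.00 = 79.87 mm; y_c = 1650000.00/23625.00 = 69.84 mm.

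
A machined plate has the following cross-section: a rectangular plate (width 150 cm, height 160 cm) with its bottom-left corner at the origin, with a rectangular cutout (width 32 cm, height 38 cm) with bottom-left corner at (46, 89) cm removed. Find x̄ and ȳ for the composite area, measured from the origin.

Part | A | x̄ᵢ | ȳᵢ | A·x̄ᵢ | A·ȳᵢ
plate | 24000.00 | 75.00 | 80.00 | 1800000.00 | 1920000.00
hole | -1216.00 | 62.00 | 108.00 | -75392.00 | -131328.00
Σ | 22784.00 |  |  | 1724608.00 | 1788672.00
x̄ = 1724608.00 / 22784.00 = 75.69 cm
ȳ = 1788672.00 / 22784.00 = 78.51 cm

x̄ = 75.69 cm, ȳ = 78.51 cm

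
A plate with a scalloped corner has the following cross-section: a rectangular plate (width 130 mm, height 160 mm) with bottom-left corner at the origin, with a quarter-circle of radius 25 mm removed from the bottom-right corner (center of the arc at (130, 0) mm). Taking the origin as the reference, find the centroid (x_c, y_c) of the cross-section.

x_c = 63.69 mm, y_c = 81.68 mm

plate: A = 130 × 160 = 20800.00, centroid at (65.00, 80.00).
removed quarter-circle: A = −¼π·25² = -490.87, centroid at (119.39, 10.61).
ΣA = 20309.13 mm²
ΣAx_c = (20800.00)(65.00) + (-490.87)(119.39) = 1293394.73 mm³
ΣAy_c = (20800.00)(80.00) + (-490.87)(10.61) = 1658791.67 mm³
x_c = 1293394.73 / 20309.13 = 63.69 mm
y_c = 1658791.67 / 20309.13 = 81.68 mm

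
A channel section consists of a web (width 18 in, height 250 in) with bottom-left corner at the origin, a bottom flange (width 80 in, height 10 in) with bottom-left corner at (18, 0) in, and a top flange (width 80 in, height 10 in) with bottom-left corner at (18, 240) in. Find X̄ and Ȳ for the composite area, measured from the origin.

web: A = 18 × 250 = 4500.00, centroid at (9.00, 125.00).
bottom flange: A = 80 × 10 = 800.00, centroid at (58.00, 5.00).
top flange: A = 80 × 10 = 800.00, centroid at (58.00, 245.00).
ΣA = 6100.00 in²
ΣAX̄ = (4500.00)(9.00) + (800.00)(58.00) + (800.00)(58.00) = 133300.00 in³
ΣAȲ = (4500.00)(125.00) + (800.00)(5.00) + (800.00)(245.00) = 762500.00 in³
X̄ = 133300.00 / 6100.00 = 21.85 in
Ȳ = 762500.00 / 6100.00 = 125.00 in

X̄ = 21.85 in, Ȳ = 125.00 in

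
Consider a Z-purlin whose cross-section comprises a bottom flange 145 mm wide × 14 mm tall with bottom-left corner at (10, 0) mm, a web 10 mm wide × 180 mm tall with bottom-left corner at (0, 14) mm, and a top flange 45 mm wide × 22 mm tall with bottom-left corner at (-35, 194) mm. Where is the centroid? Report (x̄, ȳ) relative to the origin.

x̄ = 34.05 mm, ȳ = 83.89 mm

Part | A | x̄ᵢ | ȳᵢ | A·x̄ᵢ | A·ȳᵢ
bottom flange | 2030.00 | 82.50 | 7.00 | 167475.00 | 14210.00
web | 1800.00 | 5.00 | 104.00 | 9000.00 | 187200.00
top flange | 990.00 | -12.50 | 205.00 | -12375.00 | 202950.00
Σ | 4820.00 |  |  | 164100.00 | 404360.00
x̄ = 164100.00 / 4820.00 = 34.05 mm
ȳ = 404360.00 / 4820.00 = 83.89 mm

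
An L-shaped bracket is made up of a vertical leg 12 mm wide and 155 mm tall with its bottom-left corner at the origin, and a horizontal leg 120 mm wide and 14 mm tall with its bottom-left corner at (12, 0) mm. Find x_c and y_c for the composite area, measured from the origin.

x_c = 37.32 mm, y_c = 44.04 mm

vertical leg: A = 12 × 155 = 1860.00, centroid at (6.00, 77.50).
horizontal leg: A = 120 × 14 = 1680.00, centroid at (72.00, 7.00).
ΣA = 3540.00 mm², ΣAx_c = 132120.00 mm³, ΣAy_c = 155910.00 mm³.
x_c = 132120.00/3540.00 = 37.32 mm; y_c = 155910.00/3540.00 = 44.04 mm.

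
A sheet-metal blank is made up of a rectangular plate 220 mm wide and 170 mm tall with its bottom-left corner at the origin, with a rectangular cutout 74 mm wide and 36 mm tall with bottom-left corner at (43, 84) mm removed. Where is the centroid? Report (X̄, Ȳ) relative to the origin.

Part | A | x̄ᵢ | ȳᵢ | A·x̄ᵢ | A·ȳᵢ
plate | 37400.00 | 110.00 | 85.00 | 4114000.00 | 3179000.00
hole | -2664.00 | 80.00 | 102.00 | -213120.00 | -271728.00
Σ | 34736.00 |  |  | 3900880.00 | 2907272.00
X̄ = 3900880.00 / 34736.00 = 112.30 mm
Ȳ = 2907272.00 / 34736.00 = 83.70 mm

X̄ = 112.30 mm, Ȳ = 83.70 mm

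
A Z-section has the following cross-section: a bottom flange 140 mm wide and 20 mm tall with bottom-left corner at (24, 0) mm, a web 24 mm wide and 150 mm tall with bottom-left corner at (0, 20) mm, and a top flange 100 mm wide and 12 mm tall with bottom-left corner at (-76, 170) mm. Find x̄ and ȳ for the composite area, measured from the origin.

x̄ = 36.21 mm, ȳ = 76.47 mm

bottom flange: A = 140 × 20 = 2800.00, centroid at (94.00, 10.00).
web: A = 24 × 150 = 3600.00, centroid at (12.00, 95.00).
top flange: A = 100 × 12 = 1200.00, centroid at (-26.00, 176.00).
ΣA = 7600.00 mm²
ΣAx̄ = (2800.00)(94.00) + (3600.00)(12.00) + (1200.00)(-26.00) = 275200.00 mm³
ΣAȳ = (2800.00)(10.00) + (3600.00)(95.00) + (1200.00)(176.00) = 581200.00 mm³
x̄ = 275200.00 / 7600.00 = 36.21 mm
ȳ = 581200.00 / 7600.00 = 76.47 mm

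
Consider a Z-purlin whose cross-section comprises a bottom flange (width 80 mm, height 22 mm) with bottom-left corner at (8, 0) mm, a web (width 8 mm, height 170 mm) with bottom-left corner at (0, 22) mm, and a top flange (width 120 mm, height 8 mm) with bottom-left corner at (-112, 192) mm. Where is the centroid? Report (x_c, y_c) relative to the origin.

bottom flange: A = 80 × 22 = 1760.00, centroid at (48.00, 11.00).
web: A = 8 × 170 = 1360.00, centroid at (4.00, 107.00).
top flange: A = 120 × 8 = 960.00, centroid at (-52.00, 196.00).
ΣA = 4080.00 mm²
ΣAx_c = (1760.00)(48.00) + (1360.00)(4.00) + (960.00)(-52.00) = 40000.00 mm³
ΣAy_c = (1760.00)(11.00) + (1360.00)(107.00) + (960.00)(196.00) = 353040.00 mm³
x_c = 40000.00 / 4080.00 = 9.80 mm
y_c = 353040.00 / 4080.00 = 86.53 mm

x_c = 9.80 mm, y_c = 86.53 mm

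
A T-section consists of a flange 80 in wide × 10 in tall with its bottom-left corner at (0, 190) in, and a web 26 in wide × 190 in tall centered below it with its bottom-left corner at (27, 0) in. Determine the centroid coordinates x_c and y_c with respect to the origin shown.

web: A = 26 × 190 = 4940.00, centroid at (40.00, 95.00).
flange: A = 80 × 10 = 800.00, centroid at (40.00, 195.00).
ΣA = 5740.00 in²
ΣAx_c = (4940.00)(40.00) + (800.00)(40.00) = 229600.00 in³
ΣAy_c = (4940.00)(95.00) + (800.00)(195.00) = 625300.00 in³
x_c = 229600.00 / 5740.00 = 40.00 in
y_c = 625300.00 / 5740.00 = 108.94 in

x_c = 40.00 in, y_c = 108.94 in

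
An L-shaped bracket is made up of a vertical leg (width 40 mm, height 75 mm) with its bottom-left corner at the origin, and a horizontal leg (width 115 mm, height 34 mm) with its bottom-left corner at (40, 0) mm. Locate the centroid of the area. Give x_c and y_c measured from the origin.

x_c = 63.85 mm, y_c = 25.90 mm

Part | A | x̄ᵢ | ȳᵢ | A·x̄ᵢ | A·ȳᵢ
vertical leg | 3000.00 | 20.00 | 37.50 | 60000.00 | 112500.00
horizontal leg | 3910.00 | 97.50 | 17.00 | 381225.00 | 66470.00
Σ | 6910.00 |  |  | 441225.00 | 178970.00
x_c = 441225.00 / 6910.00 = 63.85 mm
y_c = 178970.00 / 6910.00 = 25.90 mm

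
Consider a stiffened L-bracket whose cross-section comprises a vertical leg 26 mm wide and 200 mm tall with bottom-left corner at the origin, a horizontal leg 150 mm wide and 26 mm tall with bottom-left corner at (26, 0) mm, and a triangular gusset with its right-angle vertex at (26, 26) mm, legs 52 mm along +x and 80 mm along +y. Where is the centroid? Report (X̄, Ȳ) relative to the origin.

vertical leg: A = 26 × 200 = 5200.00, centroid at (13.00, 100.00).
horizontal leg: A = 150 × 26 = 3900.00, centroid at (101.00, 13.00).
gusset: A = ½·52·80 = 2080.00, centroid at (43.33, 52.67).
ΣA = 11180.00 mm², ΣAX̄ = 551633.33 mm³, ΣAȲ = 680246.67 mm³.
X̄ = 551633.33/11180.00 = 49.34 mm; Ȳ = 680246.67/11180.00 = 60.84 mm.

X̄ = 49.34 mm, Ȳ = 60.84 mm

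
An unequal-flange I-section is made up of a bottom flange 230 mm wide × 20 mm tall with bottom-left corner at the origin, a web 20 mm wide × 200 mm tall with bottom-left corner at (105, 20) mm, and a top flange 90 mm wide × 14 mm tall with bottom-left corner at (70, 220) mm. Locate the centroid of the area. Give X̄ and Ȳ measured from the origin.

Part | A | x̄ᵢ | ȳᵢ | A·x̄ᵢ | A·ȳᵢ
bottom flange | 4600.00 | 115.00 | 10.00 | 529000.00 | 46000.00
web | 4000.00 | 115.00 | 120.00 | 460000.00 | 480000.00
top flange | 1260.00 | 115.00 | 227.00 | 144900.00 | 286020.00
Σ | 9860.00 |  |  | 1133900.00 | 812020.00
X̄ = 1133900.00 / 9860.00 = 115.00 mm
Ȳ = 812020.00 / 9860.00 = 82.35 mm

X̄ = 115.00 mm, Ȳ = 82.35 mm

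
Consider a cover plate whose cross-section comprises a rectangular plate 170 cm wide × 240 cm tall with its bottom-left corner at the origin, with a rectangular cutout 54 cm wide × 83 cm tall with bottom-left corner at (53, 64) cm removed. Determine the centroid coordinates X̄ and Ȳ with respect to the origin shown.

X̄ = 85.62 cm, Ȳ = 121.79 cm

plate: A = 170 × 240 = 40800.00, centroid at (85.00, 120.00).
hole: A = −(54 × 83) = -4482.00, centroid at (80.00, 105.50).
ΣA = 36318.00 cm²
ΣAX̄ = (40800.00)(85.00) + (-4482.00)(80.00) = 3109440.00 cm³
ΣAȲ = (40800.00)(120.00) + (-4482.00)(105.50) = 4423149.00 cm³
X̄ = 3109440.00 / 36318.00 = 85.62 cm
Ȳ = 4423149.00 / 36318.00 = 121.79 cm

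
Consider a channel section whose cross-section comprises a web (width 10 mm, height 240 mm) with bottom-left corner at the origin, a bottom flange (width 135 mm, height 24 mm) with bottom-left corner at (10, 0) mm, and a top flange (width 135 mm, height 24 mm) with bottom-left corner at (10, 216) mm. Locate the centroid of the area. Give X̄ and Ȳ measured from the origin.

Part | A | x̄ᵢ | ȳᵢ | A·x̄ᵢ | A·ȳᵢ
web | 2400.00 | 5.00 | 120.00 | 12000.00 | 288000.00
bottom flange | 3240.00 | 77.50 | 12.00 | 251100.00 | 38880.00
top flange | 3240.00 | 77.50 | 228.00 | 251100.00 | 738720.00
Σ | 8880.00 |  |  | 514200.00 | 1065600.00
X̄ = 514200.00 / 8880.00 = 57.91 mm
Ȳ = 1065600.00 / 8880.00 = 120.00 mm

X̄ = 57.91 mm, Ȳ = 120.00 mm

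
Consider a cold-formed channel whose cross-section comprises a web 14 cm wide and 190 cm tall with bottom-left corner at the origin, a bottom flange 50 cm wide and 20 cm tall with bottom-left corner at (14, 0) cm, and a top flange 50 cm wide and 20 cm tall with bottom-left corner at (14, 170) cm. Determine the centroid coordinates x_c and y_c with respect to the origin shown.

x_c = 20.73 cm, y_c = 95.00 cm

web: A = 14 × 190 = 2660.00, centroid at (7.00, 95.00).
bottom flange: A = 50 × 20 = 1000.00, centroid at (39.00, 10.00).
top flange: A = 50 × 20 = 1000.00, centroid at (39.00, 180.00).
ΣA = 4660.00 cm²
ΣAx_c = (2660.00)(7.00) + (1000.00)(39.00) + (1000.00)(39.00) = 96620.00 cm³
ΣAy_c = (2660.00)(95.00) + (1000.00)(10.00) + (1000.00)(180.00) = 442700.00 cm³
x_c = 96620.00 / 4660.00 = 20.73 cm
y_c = 442700.00 / 4660.00 = 95.00 cm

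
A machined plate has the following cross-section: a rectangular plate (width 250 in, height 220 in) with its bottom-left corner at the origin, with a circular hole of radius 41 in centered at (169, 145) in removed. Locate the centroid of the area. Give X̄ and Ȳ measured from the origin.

plate: A = 250 × 220 = 55000.00, centroid at (125.00, 110.00).
hole: A = −π·41² = -5281.02, centroid at (169.00, 145.00).
ΣA = 49718.98 in², ΣAX̄ = 5982508.08 in³, ΣAȲ = 5284252.50 in³.
X̄ = 5982508.08/49718.98 = 120.33 in; Ȳ = 5284252.50/49718.98 = 106.28 in.

X̄ = 120.33 in, Ȳ = 106.28 in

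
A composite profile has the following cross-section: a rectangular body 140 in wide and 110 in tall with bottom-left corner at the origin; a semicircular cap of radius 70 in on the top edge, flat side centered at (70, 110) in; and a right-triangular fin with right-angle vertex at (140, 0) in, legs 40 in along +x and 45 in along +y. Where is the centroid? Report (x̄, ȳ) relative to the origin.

rectangular body: A = 140 × 110 = 15400.00, centroid at (70.00, 55.00).
semicircular top: A = ½π·70² = 7696.90, centroid at (70.00, 139.71).
triangular fin: A = ½·40·45 = 900.00, centroid at (153.33, 15.00).
ΣA = 23996.90 in², ΣAx̄ = 1754783.14 in³, ΣAȳ = 1935825.89 in³.
x̄ = 1754783.14/23996.90 = 73.13 in; ȳ = 1935825.89/23996.90 = 80.67 in.

x̄ = 73.13 in, ȳ = 80.67 in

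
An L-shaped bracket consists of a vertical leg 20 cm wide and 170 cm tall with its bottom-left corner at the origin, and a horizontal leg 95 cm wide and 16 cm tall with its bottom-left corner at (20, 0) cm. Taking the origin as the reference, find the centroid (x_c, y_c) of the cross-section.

x_c = 27.76 cm, y_c = 61.21 cm

Part | A | x̄ᵢ | ȳᵢ | A·x̄ᵢ | A·ȳᵢ
vertical leg | 3400.00 | 10.00 | 85.00 | 34000.00 | 289000.00
horizontal leg | 1520.00 | 67.50 | 8.00 | 102600.00 | 12160.00
Σ | 4920.00 |  |  | 136600.00 | 301160.00
x_c = 136600.00 / 4920.00 = 27.76 cm
y_c = 301160.00 / 4920.00 = 61.21 cm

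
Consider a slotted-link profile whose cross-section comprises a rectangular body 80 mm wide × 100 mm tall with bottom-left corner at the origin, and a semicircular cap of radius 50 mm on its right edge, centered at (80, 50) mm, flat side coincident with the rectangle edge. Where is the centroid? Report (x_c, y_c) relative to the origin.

x_c = 60.16 mm, y_c = 50.00 mm

rectangular body: A = 80 × 100 = 8000.00, centroid at (40.00, 50.00).
semicircular end: A = ½π·50² = 3926.99, centroid at (101.22, 50.00).
ΣA = 11926.99 mm², ΣAx_c = 717492.60 mm³, ΣAy_c = 596349.54 mm³.
x_c = 717492.60/11926.99 = 60.16 mm; y_c = 596349.54/11926.99 = 50.00 mm.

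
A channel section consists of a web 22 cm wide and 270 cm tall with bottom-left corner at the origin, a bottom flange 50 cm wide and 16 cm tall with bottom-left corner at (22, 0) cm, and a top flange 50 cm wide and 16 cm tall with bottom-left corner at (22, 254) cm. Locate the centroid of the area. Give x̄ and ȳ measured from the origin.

x̄ = 18.64 cm, ȳ = 135.00 cm

web: A = 22 × 270 = 5940.00, centroid at (11.00, 135.00).
bottom flange: A = 50 × 16 = 800.00, centroid at (47.00, 8.00).
top flange: A = 50 × 16 = 800.00, centroid at (47.00, 262.00).
ΣA = 7540.00 cm²
ΣAx̄ = (5940.00)(11.00) + (800.00)(47.00) + (800.00)(47.00) = 140540.00 cm³
ΣAȳ = (5940.00)(135.00) + (800.00)(8.00) + (800.00)(262.00) = 1017900.00 cm³
x̄ = 140540.00 / 7540.00 = 18.64 cm
ȳ = 1017900.00 / 7540.00 = 135.00 cm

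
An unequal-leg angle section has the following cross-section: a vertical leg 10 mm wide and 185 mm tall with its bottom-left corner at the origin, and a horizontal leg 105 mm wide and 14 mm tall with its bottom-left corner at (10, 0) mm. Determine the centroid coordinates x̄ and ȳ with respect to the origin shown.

vertical leg: A = 10 × 185 = 1850.00, centroid at (5.00, 92.50).
horizontal leg: A = 105 × 14 = 1470.00, centroid at (62.50, 7.00).
ΣA = 3320.00 mm², ΣAx̄ = 101125.00 mm³, ΣAȳ = 181415.00 mm³.
x̄ = 101125.00/3320.00 = 30.46 mm; ȳ = 181415.00/3320.00 = 54.64 mm.

x̄ = 30.46 mm, ȳ = 54.64 mm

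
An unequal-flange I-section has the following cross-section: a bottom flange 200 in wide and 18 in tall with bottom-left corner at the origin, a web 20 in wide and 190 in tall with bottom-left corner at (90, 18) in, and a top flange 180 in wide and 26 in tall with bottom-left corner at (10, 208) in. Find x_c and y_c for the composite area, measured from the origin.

bottom flange: A = 200 × 18 = 3600.00, centroid at (100.00, 9.00).
web: A = 20 × 190 = 3800.00, centroid at (100.00, 113.00).
top flange: A = 180 × 26 = 4680.00, centroid at (100.00, 221.00).
ΣA = 12080.00 in², ΣAx_c = 1208000.00 in³, ΣAy_c = 1496080.00 in³.
x_c = 1208000.00/12080.00 = 100.00 in; y_c = 1496080.00/12080.00 = 123.85 in.

x_c = 100.00 in, y_c = 123.85 in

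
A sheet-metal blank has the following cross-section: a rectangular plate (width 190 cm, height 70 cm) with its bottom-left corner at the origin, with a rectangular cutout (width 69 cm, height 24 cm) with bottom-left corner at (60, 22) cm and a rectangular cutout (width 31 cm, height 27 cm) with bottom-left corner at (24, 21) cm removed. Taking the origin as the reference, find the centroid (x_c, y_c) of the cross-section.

x_c = 99.38 cm, y_c = 35.19 cm

plate: A = 190 × 70 = 13300.00, centroid at (95.00, 35.00).
hole 1: A = −(69 × 24) = -1656.00, centroid at (94.50, 34.00).
hole 2: A = −(31 × 27) = -837.00, centroid at (39.50, 34.50).
ΣA = 10807.00 cm², ΣAx_c = 1073946.50 cm³, ΣAy_c = 380319.50 cm³.
x_c = 1073946.50/10807.00 = 99.38 cm; y_c = 380319.50/10807.00 = 35.19 cm.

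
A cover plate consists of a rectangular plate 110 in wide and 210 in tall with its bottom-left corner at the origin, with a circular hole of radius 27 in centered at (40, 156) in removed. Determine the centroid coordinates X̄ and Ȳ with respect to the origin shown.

X̄ = 56.65 in, Ȳ = 99.39 in

plate: A = 110 × 210 = 23100.00, centroid at (55.00, 105.00).
hole: A = −π·27² = -2290.22, centroid at (40.00, 156.00).
ΣA = 20809.78 in², ΣAX̄ = 1178891.16 in³, ΣAȲ = 2068225.52 in³.
X̄ = 1178891.16/20809.78 = 56.65 in; Ȳ = 2068225.52/20809.78 = 99.39 in.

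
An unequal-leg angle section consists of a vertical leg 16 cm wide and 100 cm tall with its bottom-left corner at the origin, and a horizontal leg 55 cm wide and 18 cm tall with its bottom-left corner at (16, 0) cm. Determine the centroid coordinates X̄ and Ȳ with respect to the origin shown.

vertical leg: A = 16 × 100 = 1600.00, centroid at (8.00, 50.00).
horizontal leg: A = 55 × 18 = 990.00, centroid at (43.50, 9.00).
ΣA = 2590.00 cm², ΣAX̄ = 55865.00 cm³, ΣAȲ = 88910.00 cm³.
X̄ = 55865.00/2590.00 = 21.57 cm; Ȳ = 88910.00/2590.00 = 34.33 cm.

X̄ = 21.57 cm, Ȳ = 34.33 cm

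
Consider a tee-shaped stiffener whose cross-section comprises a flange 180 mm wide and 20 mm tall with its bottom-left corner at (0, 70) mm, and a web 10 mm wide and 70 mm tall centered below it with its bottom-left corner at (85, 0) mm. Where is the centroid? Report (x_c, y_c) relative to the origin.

Part | A | x̄ᵢ | ȳᵢ | A·x̄ᵢ | A·ȳᵢ
web | 700.00 | 90.00 | 35.00 | 63000.00 | 24500.00
flange | 3600.00 | 90.00 | 80.00 | 324000.00 | 288000.00
Σ | 4300.00 |  |  | 387000.00 | 312500.00
x_c = 387000.00 / 4300.00 = 90.00 mm
y_c = 312500.00 / 4300.00 = 72.67 mm

x_c = 90.00 mm, y_c = 72.67 mm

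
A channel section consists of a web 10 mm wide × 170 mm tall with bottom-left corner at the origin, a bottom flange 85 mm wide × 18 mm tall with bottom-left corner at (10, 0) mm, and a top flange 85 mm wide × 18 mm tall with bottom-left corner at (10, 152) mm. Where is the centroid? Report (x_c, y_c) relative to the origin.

x_c = 35.54 mm, y_c = 85.00 mm

web: A = 10 × 170 = 1700.00, centroid at (5.00, 85.00).
bottom flange: A = 85 × 18 = 1530.00, centroid at (52.50, 9.00).
top flange: A = 85 × 18 = 1530.00, centroid at (52.50, 161.00).
ΣA = 4760.00 mm², ΣAx_c = 169150.00 mm³, ΣAy_c = 404600.00 mm³.
x_c = 169150.00/4760.00 = 35.54 mm; y_c = 404600.00/4760.00 = 85.00 mm.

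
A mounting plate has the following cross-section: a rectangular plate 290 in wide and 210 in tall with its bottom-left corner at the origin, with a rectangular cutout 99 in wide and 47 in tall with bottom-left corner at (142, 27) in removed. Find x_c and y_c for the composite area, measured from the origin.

plate: A = 290 × 210 = 60900.00, centroid at (145.00, 105.00).
hole: A = −(99 × 47) = -4653.00, centroid at (191.50, 50.50).
ΣA = 56247.00 in², ΣAx_c = 7939450.50 in³, ΣAy_c = 6159523.50 in³.
x_c = 7939450.50/56247.00 = 141.15 in; y_c = 6159523.50/56247.00 = 109.51 in.

x_c = 141.15 in, y_c = 109.51 in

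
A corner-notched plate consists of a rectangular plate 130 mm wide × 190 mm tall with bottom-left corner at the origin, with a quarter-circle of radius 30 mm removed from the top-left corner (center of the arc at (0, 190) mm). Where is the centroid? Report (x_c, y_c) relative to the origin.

Part | A | x̄ᵢ | ȳᵢ | A·x̄ᵢ | A·ȳᵢ
plate | 24700.00 | 65.00 | 95.00 | 1605500.00 | 2346500.00
removed quarter-circle | -706.86 | 12.73 | 177.27 | -9000.00 | -125303.09
Σ | 23993.14 |  |  | 1596500.00 | 2221196.91
x_c = 1596500.00 / 23993.14 = 66.54 mm
y_c = 2221196.91 / 23993.14 = 92.58 mm

x_c = 66.54 mm, y_c = 92.58 mm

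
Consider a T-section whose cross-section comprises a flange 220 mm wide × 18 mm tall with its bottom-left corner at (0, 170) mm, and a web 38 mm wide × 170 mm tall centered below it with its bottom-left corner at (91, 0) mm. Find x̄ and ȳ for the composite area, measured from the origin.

web: A = 38 × 170 = 6460.00, centroid at (110.00, 85.00).
flange: A = 220 × 18 = 3960.00, centroid at (110.00, 179.00).
ΣA = 10420.00 mm², ΣAx̄ = 1146200.00 mm³, ΣAȳ = 1257940.00 mm³.
x̄ = 1146200.00/10420.00 = 110.00 mm; ȳ = 1257940.00/10420.00 = 120.72 mm.

x̄ = 110.00 mm, ȳ = 120.72 mm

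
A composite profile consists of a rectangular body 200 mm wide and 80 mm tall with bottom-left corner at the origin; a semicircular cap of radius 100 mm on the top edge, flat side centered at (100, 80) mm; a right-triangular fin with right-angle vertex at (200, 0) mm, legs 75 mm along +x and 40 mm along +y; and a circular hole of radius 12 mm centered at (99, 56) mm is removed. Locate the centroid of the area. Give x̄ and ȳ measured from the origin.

rectangular body: A = 200 × 80 = 16000.00, centroid at (100.00, 40.00).
semicircular top: A = ½π·100² = 15707.96, centroid at (100.00, 122.44).
triangular fin: A = ½·75·40 = 1500.00, centroid at (225.00, 13.33).
hole: A = −π·12² = -452.39, centroid at (99.00, 56.00).
ΣA = 32755.57 mm²
ΣAx̄ = (16000.00)(100.00) + (15707.96)(100.00) + (1500.00)(225.00) + (-452.39)(99.00) = 3463509.78 mm³
ΣAȳ = (16000.00)(40.00) + (15707.96)(122.44) + (1500.00)(13.33) + (-452.39)(56.00) = 2557969.92 mm³
x̄ = 3463509.78 / 32755.57 = 105.74 mm
ȳ = 2557969.92 / 32755.57 = 78.09 mm

x̄ = 105.74 mm, ȳ = 78.09 mm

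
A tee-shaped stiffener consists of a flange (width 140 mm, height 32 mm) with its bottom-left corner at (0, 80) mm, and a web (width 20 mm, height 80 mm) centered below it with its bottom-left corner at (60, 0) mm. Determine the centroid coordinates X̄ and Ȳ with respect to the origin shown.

web: A = 20 × 80 = 1600.00, centroid at (70.00, 40.00).
flange: A = 140 × 32 = 4480.00, centroid at (70.00, 96.00).
ΣA = 6080.00 mm², ΣAX̄ = 425600.00 mm³, ΣAȲ = 494080.00 mm³.
X̄ = 425600.00/6080.00 = 70.00 mm; Ȳ = 494080.00/6080.00 = 81.26 mm.

X̄ = 70.00 mm, Ȳ = 81.26 mm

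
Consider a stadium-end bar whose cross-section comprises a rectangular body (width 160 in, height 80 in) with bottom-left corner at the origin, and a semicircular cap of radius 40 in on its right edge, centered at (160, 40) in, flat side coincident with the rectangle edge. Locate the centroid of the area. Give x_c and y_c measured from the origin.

x_c = 95.92 in, y_c = 40.00 in

rectangular body: A = 160 × 80 = 12800.00, centroid at (80.00, 40.00).
semicircular end: A = ½π·40² = 2513.27, centroid at (176.98, 40.00).
ΣA = 15313.27 in²
ΣAx_c = (12800.00)(80.00) + (2513.27)(176.98) = 1468790.53 in³
ΣAy_c = (12800.00)(40.00) + (2513.27)(40.00) = 612530.96 in³
x_c = 1468790.53 / 15313.27 = 95.92 in
y_c = 612530.96 / 15313.27 = 40.00 in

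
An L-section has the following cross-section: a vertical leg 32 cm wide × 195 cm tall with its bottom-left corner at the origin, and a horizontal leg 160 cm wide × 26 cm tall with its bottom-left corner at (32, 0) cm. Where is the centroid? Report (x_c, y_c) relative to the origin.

x_c = 54.40 cm, y_c = 63.70 cm

Part | A | x̄ᵢ | ȳᵢ | A·x̄ᵢ | A·ȳᵢ
vertical leg | 6240.00 | 16.00 | 97.50 | 99840.00 | 608400.00
horizontal leg | 4160.00 | 112.00 | 13.00 | 465920.00 | 54080.00
Σ | 10400.00 |  |  | 565760.00 | 662480.00
x_c = 565760.00 / 10400.00 = 54.40 cm
y_c = 662480.00 / 10400.00 = 63.70 cm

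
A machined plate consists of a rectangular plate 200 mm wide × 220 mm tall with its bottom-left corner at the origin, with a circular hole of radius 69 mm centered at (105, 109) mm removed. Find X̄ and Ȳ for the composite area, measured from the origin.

plate: A = 200 × 220 = 44000.00, centroid at (100.00, 110.00).
hole: A = −π·69² = -14957.12, centroid at (105.00, 109.00).
ΣA = 29042.88 mm², ΣAX̄ = 2829502.12 mm³, ΣAȲ = 3209673.63 mm³.
X̄ = 2829502.12/29042.88 = 97.42 mm; Ȳ = 3209673.63/29042.88 = 110.52 mm.

X̄ = 97.42 mm, Ȳ = 110.52 mm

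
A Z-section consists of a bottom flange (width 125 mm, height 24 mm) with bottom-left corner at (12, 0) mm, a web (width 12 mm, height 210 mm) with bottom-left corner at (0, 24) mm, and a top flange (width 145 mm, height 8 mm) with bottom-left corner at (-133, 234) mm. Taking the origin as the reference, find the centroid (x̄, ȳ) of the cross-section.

bottom flange: A = 125 × 24 = 3000.00, centroid at (74.50, 12.00).
web: A = 12 × 210 = 2520.00, centroid at (6.00, 129.00).
top flange: A = 145 × 8 = 1160.00, centroid at (-60.50, 238.00).
ΣA = 6680.00 mm²
ΣAx̄ = (3000.00)(74.50) + (2520.00)(6.00) + (1160.00)(-60.50) = 168440.00 mm³
ΣAȳ = (3000.00)(12.00) + (2520.00)(129.00) + (1160.00)(238.00) = 637160.00 mm³
x̄ = 168440.00 / 6680.00 = 25.22 mm
ȳ = 637160.00 / 6680.00 = 95.38 mm

x̄ = 25.22 mm, ȳ = 95.38 mm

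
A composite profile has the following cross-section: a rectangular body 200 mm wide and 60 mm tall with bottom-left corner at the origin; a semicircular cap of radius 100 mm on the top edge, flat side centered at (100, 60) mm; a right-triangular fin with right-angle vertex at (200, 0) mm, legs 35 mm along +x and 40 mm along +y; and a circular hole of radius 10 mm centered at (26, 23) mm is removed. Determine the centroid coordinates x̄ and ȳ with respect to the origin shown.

rectangular body: A = 200 × 60 = 12000.00, centroid at (100.00, 30.00).
semicircular top: A = ½π·100² = 15707.96, centroid at (100.00, 102.44).
triangular fin: A = ½·35·40 = 700.00, centroid at (211.67, 13.33).
hole: A = −π·10² = -314.16, centroid at (26.00, 23.00).
ΣA = 28093.80 mm², ΣAx̄ = 2910794.85 mm³, ΣAȳ = 1971252.13 mm³.
x̄ = 2910794.85/28093.80 = 103.61 mm; ȳ = 1971252.13/28093.80 = 70.17 mm.

x̄ = 103.61 mm, ȳ = 70.17 mm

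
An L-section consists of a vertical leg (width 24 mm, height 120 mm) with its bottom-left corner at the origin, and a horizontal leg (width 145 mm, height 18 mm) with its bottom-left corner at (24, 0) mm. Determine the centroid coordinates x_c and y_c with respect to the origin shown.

x_c = 52.17 mm, y_c = 35.75 mm

vertical leg: A = 24 × 120 = 2880.00, centroid at (12.00, 60.00).
horizontal leg: A = 145 × 18 = 2610.00, centroid at (96.50, 9.00).
ΣA = 5490.00 mm²
ΣAx_c = (2880.00)(12.00) + (2610.00)(96.50) = 286425.00 mm³
ΣAy_c = (2880.00)(60.00) + (2610.00)(9.00) = 196290.00 mm³
x_c = 286425.00 / 5490.00 = 52.17 mm
y_c = 196290.00 / 5490.00 = 35.75 mm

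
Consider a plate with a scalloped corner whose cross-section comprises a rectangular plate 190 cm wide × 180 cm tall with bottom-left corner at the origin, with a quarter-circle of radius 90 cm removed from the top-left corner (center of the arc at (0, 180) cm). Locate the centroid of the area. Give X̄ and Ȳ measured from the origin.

plate: A = 190 × 180 = 34200.00, centroid at (95.00, 90.00).
removed quarter-circle: A = −¼π·90² = -6361.73, centroid at (38.20, 141.80).
ΣA = 27838.27 cm²
ΣAX̄ = (34200.00)(95.00) + (-6361.73)(38.20) = 3006000.00 cm³
ΣAȲ = (34200.00)(90.00) + (-6361.73)(141.80) = 2175889.48 cm³
X̄ = 3006000.00 / 27838.27 = 107.98 cm
Ȳ = 2175889.48 / 27838.27 = 78.16 cm

X̄ = 107.98 cm, Ȳ = 78.16 cm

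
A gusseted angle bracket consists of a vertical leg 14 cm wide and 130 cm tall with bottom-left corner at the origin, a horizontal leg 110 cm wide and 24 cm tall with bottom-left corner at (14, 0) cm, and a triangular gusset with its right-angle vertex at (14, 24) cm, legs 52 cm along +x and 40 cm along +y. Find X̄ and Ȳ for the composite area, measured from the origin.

vertical leg: A = 14 × 130 = 1820.00, centroid at (7.00, 65.00).
horizontal leg: A = 110 × 24 = 2640.00, centroid at (69.00, 12.00).
gusset: A = ½·52·40 = 1040.00, centroid at (31.33, 37.33).
ΣA = 5500.00 cm²
ΣAX̄ = (1820.00)(7.00) + (2640.00)(69.00) + (1040.00)(31.33) = 227486.67 cm³
ΣAȲ = (1820.00)(65.00) + (2640.00)(12.00) + (1040.00)(37.33) = 188806.67 cm³
X̄ = 227486.67 / 5500.00 = 41.36 cm
Ȳ = 188806.67 / 5500.00 = 34.33 cm

X̄ = 41.36 cm, Ȳ = 34.33 cm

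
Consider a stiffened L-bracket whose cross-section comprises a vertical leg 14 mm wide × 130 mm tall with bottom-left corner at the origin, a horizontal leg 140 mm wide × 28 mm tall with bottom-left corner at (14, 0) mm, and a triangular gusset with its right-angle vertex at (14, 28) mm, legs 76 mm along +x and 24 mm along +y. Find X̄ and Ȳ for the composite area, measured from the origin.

Part | A | x̄ᵢ | ȳᵢ | A·x̄ᵢ | A·ȳᵢ
vertical leg | 1820.00 | 7.00 | 65.00 | 12740.00 | 118300.00
horizontal leg | 3920.00 | 84.00 | 14.00 | 329280.00 | 54880.00
gusset | 912.00 | 39.33 | 36.00 | 35872.00 | 32832.00
Σ | 6652.00 |  |  | 377892.00 | 206012.00
X̄ = 377892.00 / 6652.00 = 56.81 mm
Ȳ = 206012.00 / 6652.00 = 30.97 mm

X̄ = 56.81 mm, Ȳ = 30.97 mm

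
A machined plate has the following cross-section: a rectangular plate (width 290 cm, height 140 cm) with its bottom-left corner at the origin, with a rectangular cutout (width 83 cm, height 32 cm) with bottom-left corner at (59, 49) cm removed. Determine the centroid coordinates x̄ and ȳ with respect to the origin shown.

x̄ = 148.11 cm, ȳ = 70.35 cm

plate: A = 290 × 140 = 40600.00, centroid at (145.00, 70.00).
hole: A = −(83 × 32) = -2656.00, centroid at (100.50, 65.00).
ΣA = 37944.00 cm², ΣAx̄ = 5620072.00 cm³, ΣAȳ = 2669360.00 cm³.
x̄ = 5620072.00/37944.00 = 148.11 cm; ȳ = 2669360.00/37944.00 = 70.35 cm.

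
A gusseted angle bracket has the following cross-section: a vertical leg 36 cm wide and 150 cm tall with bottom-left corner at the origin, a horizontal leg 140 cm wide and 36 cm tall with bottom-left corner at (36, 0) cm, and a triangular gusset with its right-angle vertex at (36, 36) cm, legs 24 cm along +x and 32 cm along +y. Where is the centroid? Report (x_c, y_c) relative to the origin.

x_c = 59.90 cm, y_c = 47.45 cm

vertical leg: A = 36 × 150 = 5400.00, centroid at (18.00, 75.00).
horizontal leg: A = 140 × 36 = 5040.00, centroid at (106.00, 18.00).
gusset: A = ½·24·32 = 384.00, centroid at (44.00, 46.67).
ΣA = 10824.00 cm², ΣAx_c = 648336.00 cm³, ΣAy_c = 513640.00 cm³.
x_c = 648336.00/10824.00 = 59.90 cm; y_c = 513640.00/10824.00 = 47.45 cm.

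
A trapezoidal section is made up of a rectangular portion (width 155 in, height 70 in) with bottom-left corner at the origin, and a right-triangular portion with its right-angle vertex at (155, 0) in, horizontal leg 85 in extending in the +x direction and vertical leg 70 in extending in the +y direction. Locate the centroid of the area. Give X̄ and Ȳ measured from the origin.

Part | A | x̄ᵢ | ȳᵢ | A·x̄ᵢ | A·ȳᵢ
rectangular portion | 10850.00 | 77.50 | 35.00 | 840875.00 | 379750.00
triangular portion | 2975.00 | 183.33 | 23.33 | 545416.67 | 69416.67
Σ | 13825.00 |  |  | 1386291.67 | 449166.67
X̄ = 1386291.67 / 13825.00 = 100.27 in
Ȳ = 449166.67 / 13825.00 = 32.49 in

X̄ = 100.27 in, Ȳ = 32.49 in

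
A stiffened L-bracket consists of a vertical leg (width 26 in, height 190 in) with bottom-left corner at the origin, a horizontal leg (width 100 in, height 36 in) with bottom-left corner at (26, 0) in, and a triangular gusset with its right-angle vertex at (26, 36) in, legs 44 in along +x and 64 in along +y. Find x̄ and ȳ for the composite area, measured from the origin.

x̄ = 39.71 in, ȳ = 61.80 in

vertical leg: A = 26 × 190 = 4940.00, centroid at (13.00, 95.00).
horizontal leg: A = 100 × 36 = 3600.00, centroid at (76.00, 18.00).
gusset: A = ½·44·64 = 1408.00, centroid at (40.67, 57.33).
ΣA = 9948.00 in², ΣAx̄ = 395078.67 in³, ΣAȳ = 614825.33 in³.
x̄ = 395078.67/9948.00 = 39.71 in; ȳ = 614825.33/9948.00 = 61.80 in.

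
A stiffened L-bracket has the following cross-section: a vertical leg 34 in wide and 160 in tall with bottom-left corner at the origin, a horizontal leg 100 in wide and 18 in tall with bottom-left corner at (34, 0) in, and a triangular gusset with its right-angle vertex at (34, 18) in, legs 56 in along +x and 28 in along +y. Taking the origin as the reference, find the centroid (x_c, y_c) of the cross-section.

vertical leg: A = 34 × 160 = 5440.00, centroid at (17.00, 80.00).
horizontal leg: A = 100 × 18 = 1800.00, centroid at (84.00, 9.00).
gusset: A = ½·56·28 = 784.00, centroid at (52.67, 27.33).
ΣA = 8024.00 in², ΣAx_c = 284970.67 in³, ΣAy_c = 472829.33 in³.
x_c = 284970.67/8024.00 = 35.51 in; y_c = 472829.33/8024.00 = 58.93 in.

x_c = 35.51 in, y_c = 58.93 in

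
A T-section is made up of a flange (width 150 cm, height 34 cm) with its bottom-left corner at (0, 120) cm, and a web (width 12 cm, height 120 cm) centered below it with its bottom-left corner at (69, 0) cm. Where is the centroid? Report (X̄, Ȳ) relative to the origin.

Part | A | x̄ᵢ | ȳᵢ | A·x̄ᵢ | A·ȳᵢ
web | 1440.00 | 75.00 | 60.00 | 108000.00 | 86400.00
flange | 5100.00 | 75.00 | 137.00 | 382500.00 | 698700.00
Σ | 6540.00 |  |  | 490500.00 | 785100.00
X̄ = 490500.00 / 6540.00 = 75.00 cm
Ȳ = 785100.00 / 6540.00 = 120.05 cm

X̄ = 75.00 cm, Ȳ = 120.05 cm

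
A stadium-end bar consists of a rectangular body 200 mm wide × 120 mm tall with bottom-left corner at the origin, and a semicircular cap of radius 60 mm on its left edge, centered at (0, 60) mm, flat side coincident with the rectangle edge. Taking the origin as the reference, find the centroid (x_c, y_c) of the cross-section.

Part | A | x̄ᵢ | ȳᵢ | A·x̄ᵢ | A·ȳᵢ
rectangular body | 24000.00 | 100.00 | 60.00 | 2400000.00 | 1440000.00
semicircular end | 5654.87 | -25.46 | 60.00 | -144000.00 | 339292.01
Σ | 29654.87 |  |  | 2256000.00 | 1779292.01
x_c = 2256000.00 / 29654.87 = 76.08 mm
y_c = 1779292.01 / 29654.87 = 60.00 mm

x_c = 76.08 mm, y_c = 60.00 mm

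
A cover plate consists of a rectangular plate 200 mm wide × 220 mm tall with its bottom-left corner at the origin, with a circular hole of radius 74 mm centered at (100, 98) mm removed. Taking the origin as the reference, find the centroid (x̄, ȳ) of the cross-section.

x̄ = 100.00 mm, ȳ = 117.70 mm

plate: A = 200 × 220 = 44000.00, centroid at (100.00, 110.00).
hole: A = −π·74² = -17203.36, centroid at (100.00, 98.00).
ΣA = 26796.64 mm²
ΣAx̄ = (44000.00)(100.00) + (-17203.36)(100.00) = 2679663.86 mm³
ΣAȳ = (44000.00)(110.00) + (-17203.36)(98.00) = 3154070.59 mm³
x̄ = 2679663.86 / 26796.64 = 100.00 mm
ȳ = 3154070.59 / 26796.64 = 117.70 mm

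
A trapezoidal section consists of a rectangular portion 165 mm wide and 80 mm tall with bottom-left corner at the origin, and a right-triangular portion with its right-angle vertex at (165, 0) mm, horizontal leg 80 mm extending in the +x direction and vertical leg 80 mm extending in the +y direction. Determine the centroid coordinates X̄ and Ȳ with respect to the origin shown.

X̄ = 103.80 mm, Ȳ = 37.40 mm

rectangular portion: A = 165 × 80 = 13200.00, centroid at (82.50, 40.00).
triangular portion: A = ½·80·80 = 3200.00, centroid at (191.67, 26.67).
ΣA = 16400.00 mm²
ΣAX̄ = (13200.00)(82.50) + (3200.00)(191.67) = 1702333.33 mm³
ΣAȲ = (13200.00)(40.00) + (3200.00)(26.67) = 613333.33 mm³
X̄ = 1702333.33 / 16400.00 = 103.80 mm
Ȳ = 613333.33 / 16400.00 = 37.40 mm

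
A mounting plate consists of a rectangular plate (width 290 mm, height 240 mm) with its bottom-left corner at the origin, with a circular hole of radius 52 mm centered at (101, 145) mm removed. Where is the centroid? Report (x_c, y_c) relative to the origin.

Part | A | x̄ᵢ | ȳᵢ | A·x̄ᵢ | A·ȳᵢ
plate | 69600.00 | 145.00 | 120.00 | 10092000.00 | 8352000.00
hole | -8494.87 | 101.00 | 145.00 | -857981.52 | -1231755.65
Σ | 61105.13 |  |  | 9234018.48 | 7120244.35
x_c = 9234018.48 / 61105.13 = 151.12 mm
y_c = 7120244.35 / 61105.13 = 116.52 mm

x_c = 151.12 mm, y_c = 116.52 mm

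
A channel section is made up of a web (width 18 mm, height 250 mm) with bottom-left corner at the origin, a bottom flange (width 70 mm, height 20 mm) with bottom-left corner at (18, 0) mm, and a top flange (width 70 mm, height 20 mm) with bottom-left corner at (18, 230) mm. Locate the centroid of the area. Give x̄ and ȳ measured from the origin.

Part | A | x̄ᵢ | ȳᵢ | A·x̄ᵢ | A·ȳᵢ
web | 4500.00 | 9.00 | 125.00 | 40500.00 | 562500.00
bottom flange | 1400.00 | 53.00 | 10.00 | 74200.00 | 14000.00
top flange | 1400.00 | 53.00 | 240.00 | 74200.00 | 336000.00
Σ | 7300.00 |  |  | 188900.00 | 912500.00
x̄ = 188900.00 / 7300.00 = 25.88 mm
ȳ = 912500.00 / 7300.00 = 125.00 mm

x̄ = 25.88 mm, ȳ = 125.00 mm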